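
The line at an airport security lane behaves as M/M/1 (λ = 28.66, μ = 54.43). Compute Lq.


ρ = 28.66/54.43 = 0.5265
Lq = ρ²/(1−ρ) = 0.2773/0.4735 = 0.5856

Final: 0.5856


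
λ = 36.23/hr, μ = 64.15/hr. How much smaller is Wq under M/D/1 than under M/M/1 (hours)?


ρ = 36.23/64.15 = 0.5648
Wq(M/M/1) = ρ/(μ−λ) = 0.5648/27.92 = 0.02023 hr
Wq(M/D/1) = ρ/(2(μ−λ)) = 0.01011 hr
Savings = 0.02023 − 0.01011 = 0.01011 hr

Final: 0.01011 hr


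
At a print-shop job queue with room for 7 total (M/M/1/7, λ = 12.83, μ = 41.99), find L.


ρ = 12.83/41.99 = 0.3055
L = ρ[1 − (K+1)ρ^K + Kρ^(K+1)] / [(1−ρ)(1−ρ^(K+1))]
Numerator: 0.3055·(1 − 8·0.0002486 + 7·0.00007597) = 0.305104
Denominator: (0.6945)·(0.999924) = 0.694398
L = 0.305104/0.694398 = 0.4394

Final: 0.4394


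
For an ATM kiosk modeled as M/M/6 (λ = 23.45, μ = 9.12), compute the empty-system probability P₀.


a = λ/μ = 23.45/9.12 = 2.5713; ρ = a/c = 0.4285
Σ_{k=0}^{5} a^k/k! (terms k=0..5) = 1.00000 + 2.57127 + 3.30572 + 2.83330 + 1.82130 + 0.93661 = 12.46820
Tail: a^6/(6!(1−ρ)) = 288.99349/(720·0.5715) = 0.70238
P₀ = 1/(12.46820 + 0.70238) = 1/13.17058 = 0.075927

Final: 0.075927


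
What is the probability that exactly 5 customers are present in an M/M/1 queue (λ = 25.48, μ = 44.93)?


ρ = 25.48/44.93 = 0.5671
P_n = (1−ρ)·ρ^n = (1 − 0.5671)·0.5671^5 = 0.4329·0.058656 = 0.025392

Final: 0.025392


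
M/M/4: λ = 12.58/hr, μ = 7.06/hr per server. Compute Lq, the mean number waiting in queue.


a = λ/μ = 1.7819; ρ = a/4 = 0.4455
P₀ = 0.164750
Lq = P₀·a^c·ρ / (c!·(1−ρ)²) = 0.164750·10.08100·0.4455/(24·0.30751)
= 0.10025

Final: 0.10025


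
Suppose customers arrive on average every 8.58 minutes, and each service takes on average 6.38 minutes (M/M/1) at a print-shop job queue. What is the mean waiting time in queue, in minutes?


λ = 60/8.58 = 6.9930 /hr
μ = 60/6.38 = 9.4044 /hr
ρ = λ/μ = 6.9930/9.4044 = 0.7436
Wq = ρ/(μ−λ) = 0.7436/(9.4044−6.9930) = 0.30837 hr
In minutes: 0.30837·60 = 18.502 min

Final: 18.502 min


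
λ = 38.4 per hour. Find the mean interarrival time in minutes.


Mean interarrival time = 1/λ = 1/38.4 hour = 0.02604 hour
In minutes: 0.02604 × 60 = 1.5625 min

Final: 1.5625 min


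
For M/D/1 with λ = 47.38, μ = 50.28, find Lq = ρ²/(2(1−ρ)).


ρ = 47.38/50.28 = 0.9423
M/D/1: Lq = ρ²/(2(1−ρ)) = 0.8880/(2·0.05768) = 7.69780

Final: 7.69780


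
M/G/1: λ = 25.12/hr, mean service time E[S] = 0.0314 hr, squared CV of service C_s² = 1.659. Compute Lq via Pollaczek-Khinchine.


ρ = λ·E[S] = 25.12·0.0314 = 0.7888
Lq = ρ²(1+C_s²)/(2(1−ρ)) = 0.6222·(1+1.659)/(2·0.2112)
= 0.6222·2.6590/0.4225 = 3.91586

Final: 3.91586


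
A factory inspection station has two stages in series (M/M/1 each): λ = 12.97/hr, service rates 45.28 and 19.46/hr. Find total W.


Each node sees arrival rate λ = 12.97/hr (tandem ⇒ throughput preserved).
W₁ = 1/(μ₁−λ) = 1/(45.28−12.97) = 0.03095 hr
W₂ = 1/(μ₂−λ) = 1/(19.46−12.97) = 0.15408 hr
W_total = W₁ + W₂ = 0.03095 + 0.15408 = 0.18503 hr

Final: 0.18503 hr


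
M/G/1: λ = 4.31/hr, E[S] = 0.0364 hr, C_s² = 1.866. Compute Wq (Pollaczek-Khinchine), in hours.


ρ = λ·E[S] = 4.31·0.0364 = 0.1569
E[S²] = E[S]²(1+C_s²) = 0.0364²·(1+1.866) = 0.003797
Wq = λ·E[S²]/(2(1−ρ)) = 4.31·0.003797/(2·0.8431) = 0.009706 hr

Final: 0.009706 hr


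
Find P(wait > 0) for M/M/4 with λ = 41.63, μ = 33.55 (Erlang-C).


a = λ/μ = 1.2408; ρ = a/4 = 0.3102
P₀ = 0.287995 (from M/M/c formula)
C(c,a) = [a^c/(c!(1−ρ))]·P₀ = [2.37059/(24·0.6898)]·0.287995
= 0.14319·0.287995 = 0.041239

Final: 0.041239


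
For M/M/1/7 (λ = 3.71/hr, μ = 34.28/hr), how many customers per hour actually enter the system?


ρ = 0.1082; P_K = (1−ρ)ρ^7/(1−ρ^8) = 0.0000001551
λ_eff = λ(1 − P_K) = 3.71·(1 − 0.0000001551) = 3.71·1.000000 = 3.7100 /hr

Final: 3.7100 /hr


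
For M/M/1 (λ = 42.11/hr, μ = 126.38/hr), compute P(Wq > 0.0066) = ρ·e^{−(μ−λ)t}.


ρ = 42.11/126.38 = 0.3332
P(Wq > t) = ρ·e^{−(μ−λ)t} = 0.3332·e^{−0.5562}
= 0.3332·0.573394 = 0.191056

Final: 0.191056


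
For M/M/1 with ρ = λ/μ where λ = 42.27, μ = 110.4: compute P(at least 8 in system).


ρ = 42.27/110.4 = 0.3829
P(N ≥ n) = ρ^n = 0.3829^8 = 0.0004619

Final: 0.0004619


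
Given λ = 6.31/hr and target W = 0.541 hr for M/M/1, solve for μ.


W = 1/(μ−λ) ⇒ μ − λ = 1/W = 1/0.541 = 1.8484
μ = λ + 1/W = 6.31 + 1.8484 = 8.1584 per hr

Final: 8.1584 /hr


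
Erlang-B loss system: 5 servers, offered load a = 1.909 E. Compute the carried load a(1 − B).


B(5,1.909) = 0.031746 (Erlang-B)
Carried load = a(1 − B) = 1.909·(1 − 0.031746) = 1.909·0.968254 = 1.8484 E

Final: 1.8484 Erlangs


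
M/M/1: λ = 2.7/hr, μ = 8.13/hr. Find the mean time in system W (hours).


W = 1/(μ−λ) = 1/(8.13 − 2.7) = 1/5.43 = 0.1842 hr

Final: 0.1842 hr


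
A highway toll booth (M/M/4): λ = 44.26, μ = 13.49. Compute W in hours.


a = 3.2809; ρ = 0.8202; P₀ = 0.023580
Lq = P₀·a^c·ρ/(c!(1−ρ)²) = 2.88984
Wq = Lq/λ = 2.88984/44.26 = 0.06529 hr
W = Wq + 1/μ = 0.06529 + 0.07413 = 0.13942 hr

Final: 0.13942 hr


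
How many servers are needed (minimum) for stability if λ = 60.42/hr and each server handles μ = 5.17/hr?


Stability requires cμ > λ ⇔ c > λ/μ.
λ/μ = 60.42/5.17 = 11.6867
Minimum integer c = ⌊11.6867⌋ + 1 = 12
Check: 12·5.17 = 62.04 > 60.42, while 11·5.17 = 56.87 ≤ 60.42

Final: 12 servers


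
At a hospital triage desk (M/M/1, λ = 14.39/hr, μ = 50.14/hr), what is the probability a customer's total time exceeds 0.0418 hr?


W ~ Exponential(μ−λ) for M/M/1.
μ − λ = 50.14 − 14.39 = 35.7500
P(W > t) = e^{−(μ−λ)t} = e^{−1.4943} = 0.224394

Final: 0.224394


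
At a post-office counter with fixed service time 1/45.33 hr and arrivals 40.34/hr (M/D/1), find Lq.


ρ = 40.34/45.33 = 0.8899
M/D/1: Lq = ρ²/(2(1−ρ)) = 0.7920/(2·0.1101) = 3.59712

Final: 3.59712


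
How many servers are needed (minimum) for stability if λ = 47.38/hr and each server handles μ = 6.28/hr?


Stability requires cμ > λ ⇔ c > λ/μ.
λ/μ = 47.38/6.28 = 7.5446
Minimum integer c = ⌊7.5446⌋ + 1 = 8
Check: 8·6.28 = 50.24 > 47.38, while 7·6.28 = 43.96 ≤ 47.38

Final: 8 servers


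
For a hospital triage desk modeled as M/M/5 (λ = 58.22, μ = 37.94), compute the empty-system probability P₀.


a = λ/μ = 58.22/37.94 = 1.5345; ρ = a/c = 0.3069
Σ_{k=0}^{4} a^k/k! (terms k=0..4) = 1.00000 + 1.53453 + 1.17739 + 0.60225 + 0.23104 = 4.54520
Tail: a^5/(5!(1−ρ)) = 8.50892/(120·0.6931) = 0.10231
P₀ = 1/(4.54520 + 0.10231) = 1/4.64751 = 0.215169

Final: 0.215169


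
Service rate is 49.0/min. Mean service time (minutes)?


Mean service time = 1/μ = 1/49.0 minute = 0.02041 minute
In minutes: 0.02041 × 1 = 0.02041 min

Final: 0.02041 min


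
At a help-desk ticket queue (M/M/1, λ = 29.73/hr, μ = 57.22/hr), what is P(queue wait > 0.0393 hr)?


ρ = 29.73/57.22 = 0.5196
P(Wq > t) = ρ·e^{−(μ−λ)t} = 0.5196·e^{−1.0804}
= 0.5196·0.339474 = 0.176382

Final: 0.176382


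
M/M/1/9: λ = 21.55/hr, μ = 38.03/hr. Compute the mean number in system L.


ρ = 21.55/38.03 = 0.5667
L = ρ[1 − (K+1)ρ^K + Kρ^(K+1)] / [(1−ρ)(1−ρ^(K+1))]
Numerator: 0.5667·(1 − 10·0.006024 + 9·0.003414) = 0.549931
Denominator: (0.4333)·(0.996586) = 0.431863
L = 0.549931/0.431863 = 1.2734

Final: 1.2734


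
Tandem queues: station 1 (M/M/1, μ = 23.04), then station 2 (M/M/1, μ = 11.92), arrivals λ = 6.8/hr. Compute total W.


Each node sees arrival rate λ = 6.8/hr (tandem ⇒ throughput preserved).
W₁ = 1/(μ₁−λ) = 1/(23.04−6.8) = 0.06158 hr
W₂ = 1/(μ₂−λ) = 1/(11.92−6.8) = 0.19531 hr
W_total = W₁ + W₂ = 0.06158 + 0.19531 = 0.25689 hr

Final: 0.25689 hr


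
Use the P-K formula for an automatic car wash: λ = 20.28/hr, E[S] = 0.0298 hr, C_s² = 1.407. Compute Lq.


ρ = λ·E[S] = 20.28·0.0298 = 0.6043
Lq = ρ²(1+C_s²)/(2(1−ρ)) = 0.3652·(1+1.407)/(2·0.3957)
= 0.3652·2.4070/0.7913 = 1.11096

Final: 1.11096


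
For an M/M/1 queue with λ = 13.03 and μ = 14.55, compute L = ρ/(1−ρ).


ρ = λ/μ = 13.03/14.55 = 0.8955
L = ρ/(1−ρ) = 0.8955/(1 − 0.8955) = 0.8955/0.1045 = 8.5724

Final: 8.5724


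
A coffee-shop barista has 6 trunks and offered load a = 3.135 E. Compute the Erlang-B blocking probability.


B(c,a) = (a^c/c!) / Σ_{k=0}^{c} a^k/k!
a^6/6! = 1.318538
Σ terms (k=0..6): 1.00000 + 3.13500 + 4.91411 + 5.13525 + 4.02475 + 2.52352 + 1.31854 = 22.051167
B = 1.318538/22.051167 = 0.059794

Final: 0.059794


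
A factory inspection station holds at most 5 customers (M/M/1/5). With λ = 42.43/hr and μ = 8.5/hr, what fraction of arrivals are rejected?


ρ = λ/μ = 42.43/8.5 = 4.9918
P_K = (1−ρ)ρ^K/(1−ρ^(K+1)) = (-3.9918·3099.349341)/(1 − 15471.222654)
= -12371.873312/-15470.222654 = 0.799722

Final: 0.799722


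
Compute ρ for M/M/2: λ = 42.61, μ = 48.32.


ρ = λ/(cμ) = 42.61/(2·48.32) = 42.61/96.64 = 0.4409

Final: 0.4409


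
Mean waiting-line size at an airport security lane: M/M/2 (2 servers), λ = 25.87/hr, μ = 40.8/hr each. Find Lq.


a = λ/μ = 0.6341; ρ = a/2 = 0.3170
P₀ = 0.518563
Lq = P₀·a^c·ρ / (c!·(1−ρ)²) = 0.518563·0.40204·0.3170/(2·0.46644)
= 0.07085

Final: 0.07085


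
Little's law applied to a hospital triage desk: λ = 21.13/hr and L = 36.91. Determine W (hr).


W = L/λ = 36.91/21.13 = 1.7468 hr

Final: 1.7468 hr


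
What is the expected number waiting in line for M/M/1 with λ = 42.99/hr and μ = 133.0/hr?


ρ = 42.99/133.0 = 0.3232
Lq = ρ²/(1−ρ) = 0.1045/0.6768 = 0.1544

Final: 0.1544


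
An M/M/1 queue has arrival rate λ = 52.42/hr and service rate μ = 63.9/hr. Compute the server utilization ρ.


ρ = λ/μ = 52.42/63.9 = 0.8203

Final: 0.8203


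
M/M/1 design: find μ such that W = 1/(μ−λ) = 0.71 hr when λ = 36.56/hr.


W = 1/(μ−λ) ⇒ μ − λ = 1/W = 1/0.71 = 1.4085
μ = λ + 1/W = 36.56 + 1.4085 = 37.9685 per hr

Final: 37.9685 /hr


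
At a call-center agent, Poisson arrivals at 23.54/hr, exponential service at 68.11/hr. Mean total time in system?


W = 1/(μ−λ) = 1/(68.11 − 23.54) = 1/44.57 = 0.02244 hr

Final: 0.02244 hr


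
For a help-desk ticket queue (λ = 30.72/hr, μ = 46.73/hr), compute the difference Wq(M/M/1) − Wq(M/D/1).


ρ = 30.72/46.73 = 0.6574
Wq(M/M/1) = ρ/(μ−λ) = 0.6574/16.01 = 0.04106 hr
Wq(M/D/1) = ρ/(2(μ−λ)) = 0.02053 hr
Savings = 0.04106 − 0.02053 = 0.02053 hr

Final: 0.02053 hr


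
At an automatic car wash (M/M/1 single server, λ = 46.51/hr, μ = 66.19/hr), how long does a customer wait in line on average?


ρ = 46.51/66.19 = 0.7027
Wq = ρ/(μ−λ) = 0.7027/(66.19 − 46.51) = 0.7027/19.68 = 0.03570 hr

Final: 0.03570 hr


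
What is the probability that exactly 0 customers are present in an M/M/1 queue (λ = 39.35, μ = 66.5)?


ρ = 39.35/66.5 = 0.5917
P_n = (1−ρ)·ρ^n = (1 − 0.5917)·0.5917^0 = 0.4083·1.000000 = 0.408271

Final: 0.408271


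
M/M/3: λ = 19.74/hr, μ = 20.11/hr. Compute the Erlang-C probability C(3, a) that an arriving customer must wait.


a = λ/μ = 0.9816; ρ = a/3 = 0.3272
P₀ = 0.370690 (from M/M/c formula)
C(c,a) = [a^c/(c!(1−ρ))]·P₀ = [0.94581/(6·0.6728)]·0.370690
= 0.23430·0.370690 = 0.086852

Final: 0.086852


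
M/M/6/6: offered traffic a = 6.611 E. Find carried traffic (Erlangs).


B(6,6.611) = 0.306427 (Erlang-B)
Carried load = a(1 − B) = 6.611·(1 − 0.306427) = 6.611·0.693573 = 4.5852 E

Final: 4.5852 Erlangs


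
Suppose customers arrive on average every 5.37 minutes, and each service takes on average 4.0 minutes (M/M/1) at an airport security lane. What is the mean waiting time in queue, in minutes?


λ = 60/5.37 = 11.1732 /hr
μ = 60/4.0 = 15.0000 /hr
ρ = λ/μ = 11.1732/15.0000 = 0.7449
Wq = ρ/(μ−λ) = 0.7449/(15.0000−11.1732) = 0.19465 hr
In minutes: 0.19465·60 = 11.679 min

Final: 11.679 min


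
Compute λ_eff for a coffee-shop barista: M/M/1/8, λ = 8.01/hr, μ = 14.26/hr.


ρ = 0.5617; P_K = (1−ρ)ρ^8/(1−ρ^9) = 0.004368
λ_eff = λ(1 − P_K) = 8.01·(1 − 0.004368) = 8.01·0.995632 = 7.9750 /hr

Final: 7.9750 /hr


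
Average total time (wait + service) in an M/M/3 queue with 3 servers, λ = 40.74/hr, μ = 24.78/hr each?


a = 1.6441; ρ = 0.5480; P₀ = 0.177487
Lq = P₀·a^c·ρ/(c!(1−ρ)²) = 0.35265
Wq = Lq/λ = 0.35265/40.74 = 0.008656 hr
W = Wq + 1/μ = 0.008656 + 0.04036 = 0.04901 hr

Final: 0.04901 hr


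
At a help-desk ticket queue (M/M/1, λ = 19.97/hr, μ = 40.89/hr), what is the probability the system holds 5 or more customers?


ρ = 19.97/40.89 = 0.4884
P(N ≥ n) = ρ^n = 0.4884^5 = 0.027785

Final: 0.027785


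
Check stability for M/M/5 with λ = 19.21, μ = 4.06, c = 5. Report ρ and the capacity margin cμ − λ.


Total capacity cμ = 5·4.06 = 20.30/hr
ρ = λ/(cμ) = 19.21/20.30 = 0.9463
Stable ⇔ ρ < 1: YES
Spare capacity = cμ − λ = 20.30 − 19.21 = 1.09/hr

Final: ρ = 0.9463; stable; margin = 1.09/hr


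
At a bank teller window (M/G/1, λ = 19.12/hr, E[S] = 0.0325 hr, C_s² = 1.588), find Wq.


ρ = λ·E[S] = 19.12·0.0325 = 0.6214
E[S²] = E[S]²(1+C_s²) = 0.0325²·(1+1.588) = 0.002734
Wq = λ·E[S²]/(2(1−ρ)) = 19.12·0.002734/(2·0.3786) = 0.06903 hr

Final: 0.06903 hr


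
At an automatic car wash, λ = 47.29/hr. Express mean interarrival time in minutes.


Mean interarrival time = 1/λ = 1/47.29 hour = 0.02115 hour
In minutes: 0.02115 × 60 = 1.2688 min

Final: 1.2688 min


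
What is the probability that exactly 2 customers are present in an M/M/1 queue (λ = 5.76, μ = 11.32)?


ρ = 5.76/11.32 = 0.5088
P_n = (1−ρ)·ρ^n = (1 − 0.5088)·0.5088^2 = 0.4912·0.258912 = 0.127169

Final: 0.127169


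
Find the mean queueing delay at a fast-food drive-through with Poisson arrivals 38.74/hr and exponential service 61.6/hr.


ρ = 38.74/61.6 = 0.6289
Wq = ρ/(μ−λ) = 0.6289/(61.6 − 38.74) = 0.6289/22.86 = 0.02751 hr

Final: 0.02751 hr


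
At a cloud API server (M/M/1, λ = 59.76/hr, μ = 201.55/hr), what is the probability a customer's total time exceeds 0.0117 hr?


W ~ Exponential(μ−λ) for M/M/1.
μ − λ = 201.55 − 59.76 = 141.7900
P(W > t) = e^{−(μ−λ)t} = e^{−1.6589} = 0.190340

Final: 0.190340


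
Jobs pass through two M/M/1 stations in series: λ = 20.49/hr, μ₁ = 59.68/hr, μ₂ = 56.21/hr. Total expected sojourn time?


Each node sees arrival rate λ = 20.49/hr (tandem ⇒ throughput preserved).
W₁ = 1/(μ₁−λ) = 1/(59.68−20.49) = 0.02552 hr
W₂ = 1/(μ₂−λ) = 1/(56.21−20.49) = 0.02800 hr
W_total = W₁ + W₂ = 0.02552 + 0.02800 = 0.05351 hr

Final: 0.05351 hr


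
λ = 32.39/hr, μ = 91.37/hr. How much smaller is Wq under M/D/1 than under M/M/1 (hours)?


ρ = 32.39/91.37 = 0.3545
Wq(M/M/1) = ρ/(μ−λ) = 0.3545/58.98 = 0.006010 hr
Wq(M/D/1) = ρ/(2(μ−λ)) = 0.003005 hr
Savings = 0.006010 − 0.003005 = 0.003005 hr

Final: 0.003005 hr


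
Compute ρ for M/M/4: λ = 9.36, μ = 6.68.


ρ = λ/(cμ) = 9.36/(4·6.68) = 9.36/26.72 = 0.3503

Final: 0.3503


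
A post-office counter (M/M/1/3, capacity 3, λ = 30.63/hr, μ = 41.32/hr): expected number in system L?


ρ = 30.63/41.32 = 0.7413
L = ρ[1 − (K+1)ρ^K + Kρ^(K+1)] / [(1−ρ)(1−ρ^(K+1))]
Numerator: 0.7413·(1 − 4·0.407343 + 3·0.301958) = 0.204968
Denominator: (0.2587)·(0.698042) = 0.180592
L = 0.204968/0.180592 = 1.1350

Final: 1.1350


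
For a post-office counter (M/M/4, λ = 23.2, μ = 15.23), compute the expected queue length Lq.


a = λ/μ = 1.5233; ρ = a/4 = 0.3808
P₀ = 0.215748
Lq = P₀·a^c·ρ / (c!·(1−ρ)²) = 0.215748·5.38459·0.3808/(24·0.38337)
= 0.04808

Final: 0.04808


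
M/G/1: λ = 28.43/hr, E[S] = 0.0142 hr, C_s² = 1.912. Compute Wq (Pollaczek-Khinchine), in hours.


ρ = λ·E[S] = 28.43·0.0142 = 0.4037
E[S²] = E[S]²(1+C_s²) = 0.0142²·(1+1.912) = 0.0005872
Wq = λ·E[S²]/(2(1−ρ)) = 28.43·0.0005872/(2·0.5963) = 0.01400 hr

Final: 0.01400 hr


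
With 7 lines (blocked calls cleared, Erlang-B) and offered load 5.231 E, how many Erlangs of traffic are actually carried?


B(7,5.231) = 0.135163 (Erlang-B)
Carried load = a(1 − B) = 5.231·(1 − 0.135163) = 5.231·0.864837 = 4.5240 E

Final: 4.5240 Erlangs


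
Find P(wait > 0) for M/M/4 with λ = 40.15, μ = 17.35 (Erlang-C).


a = λ/μ = 2.3141; ρ = a/4 = 0.5785
P₀ = 0.091809 (from M/M/c formula)
C(c,a) = [a^c/(c!(1−ρ))]·P₀ = [28.67770/(24·0.4215)]·0.091809
= 2.83509·0.091809 = 0.260286

Final: 0.260286


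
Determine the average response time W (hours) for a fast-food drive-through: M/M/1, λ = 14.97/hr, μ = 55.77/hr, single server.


W = 1/(μ−λ) = 1/(55.77 − 14.97) = 1/40.80 = 0.02451 hr

Final: 0.02451 hr


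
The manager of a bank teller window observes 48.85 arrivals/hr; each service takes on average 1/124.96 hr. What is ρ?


ρ = λ/μ = 48.85/124.96 = 0.3909

Final: 0.3909


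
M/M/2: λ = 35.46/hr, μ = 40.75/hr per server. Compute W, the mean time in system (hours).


a = 0.8702; ρ = 0.4351; P₀ = 0.393639
Lq = P₀·a^c·ρ/(c!(1−ρ)²) = 0.20320
Wq = Lq/λ = 0.20320/35.46 = 0.005730 hr
W = Wq + 1/μ = 0.005730 + 0.02454 = 0.03027 hr

Final: 0.03027 hr


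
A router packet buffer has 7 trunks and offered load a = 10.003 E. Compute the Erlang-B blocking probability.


B(c,a) = (a^c/c!) / Σ_{k=0}^{c} a^k/k!
a^7/7! = 1988.297403
Σ terms (k=0..7): 1.00000 + 10.00300 + 50.03000 + 166.81671 + 417.16689 + 834.58408 + 1391.39076 + 1988.29740 = 4859.288859
B = 1988.297403/4859.288859 = 0.409175

Final: 0.409175


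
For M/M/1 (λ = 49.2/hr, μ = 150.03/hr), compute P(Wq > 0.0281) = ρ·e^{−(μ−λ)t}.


ρ = 49.2/150.03 = 0.3279
P(Wq > t) = ρ·e^{−(μ−λ)t} = 0.3279·e^{−2.8333}
= 0.3279·0.058817 = 0.019288

Final: 0.019288


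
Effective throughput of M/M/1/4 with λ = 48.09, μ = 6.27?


ρ = 7.6699; P_K = (1−ρ)ρ^4/(1−ρ^5) = 0.869652
λ_eff = λ(1 − P_K) = 48.09·(1 − 0.869652) = 48.09·0.130348 = 6.2684 /hr

Final: 6.2684 /hr


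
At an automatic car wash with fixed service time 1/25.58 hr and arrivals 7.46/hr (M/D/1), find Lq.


ρ = 7.46/25.58 = 0.2916
M/D/1: Lq = ρ²/(2(1−ρ)) = 0.08505/(2·0.7084) = 0.06003

Final: 0.06003


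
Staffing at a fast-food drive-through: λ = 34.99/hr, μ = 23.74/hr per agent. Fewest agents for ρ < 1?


Stability requires cμ > λ ⇔ c > λ/μ.
λ/μ = 34.99/23.74 = 1.4739
Minimum integer c = ⌊1.4739⌋ + 1 = 2
Check: 2·23.74 = 47.48 > 34.99, while 1·23.74 = 23.74 ≤ 34.99

Final: 2 servers


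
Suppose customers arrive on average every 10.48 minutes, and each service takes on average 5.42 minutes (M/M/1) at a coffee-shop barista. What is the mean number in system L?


λ = 60/10.48 = 5.7252 /hr
μ = 60/5.42 = 11.0701 /hr
ρ = λ/μ = 5.7252/11.0701 = 0.5172
L = ρ/(1−ρ) = 0.5172/0.4828 = 1.0711

Final: 1.0711


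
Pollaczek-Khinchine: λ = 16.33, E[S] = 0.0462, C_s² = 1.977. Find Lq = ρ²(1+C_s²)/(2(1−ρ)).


ρ = λ·E[S] = 16.33·0.0462 = 0.7544
Lq = ρ²(1+C_s²)/(2(1−ρ)) = 0.5692·(1+1.977)/(2·0.2456)
= 0.5692·2.9770/0.4911 = 3.45031

Final: 3.45031


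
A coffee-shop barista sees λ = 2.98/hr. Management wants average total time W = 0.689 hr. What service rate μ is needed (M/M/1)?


W = 1/(μ−λ) ⇒ μ − λ = 1/W = 1/0.689 = 1.4514
μ = λ + 1/W = 2.98 + 1.4514 = 4.4314 per hr

Final: 4.4314 /hr


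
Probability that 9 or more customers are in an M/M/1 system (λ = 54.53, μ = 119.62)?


ρ = 54.53/119.62 = 0.4559
P(N ≥ n) = ρ^n = 0.4559^9 = 0.0008501

Final: 0.0008501


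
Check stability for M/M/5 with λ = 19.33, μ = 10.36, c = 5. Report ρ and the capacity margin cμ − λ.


Total capacity cμ = 5·10.36 = 51.80/hr
ρ = λ/(cμ) = 19.33/51.80 = 0.3732
Stable ⇔ ρ < 1: YES
Spare capacity = cμ − λ = 51.80 − 19.33 = 32.47/hr

Final: ρ = 0.3732; stable; margin = 32.47/hr


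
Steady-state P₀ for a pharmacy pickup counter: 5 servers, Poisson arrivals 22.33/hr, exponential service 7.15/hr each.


a = λ/μ = 22.33/7.15 = 3.1231; ρ = a/c = 0.6246
Σ_{k=0}^{4} a^k/k! (terms k=0..4) = 1.00000 + 3.12308 + 4.87680 + 5.07688 + 3.96387 = 18.04063
Tail: a^5/(5!(1−ρ)) = 297.10736/(120·0.3754) = 6.59562
P₀ = 1/(18.04063 + 6.59562) = 1/24.63625 = 0.040591

Final: 0.040591


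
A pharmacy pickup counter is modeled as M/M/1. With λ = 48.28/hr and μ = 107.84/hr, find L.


ρ = λ/μ = 48.28/107.84 = 0.4477
L = ρ/(1−ρ) = 0.4477/(1 − 0.4477) = 0.4477/0.5523 = 0.8106

Final: 0.8106


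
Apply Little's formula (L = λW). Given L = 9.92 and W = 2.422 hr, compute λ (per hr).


λ = L/W = 9.92/2.422 = 4.0958 /hr

Final: 4.0958 /hr


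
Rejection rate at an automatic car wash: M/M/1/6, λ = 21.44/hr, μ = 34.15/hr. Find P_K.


ρ = λ/μ = 21.44/34.15 = 0.6278
P_K = (1−ρ)ρ^K/(1−ρ^(K+1)) = (0.3722·0.061236)/(1 − 0.038445)
= 0.022791/0.961555 = 0.023702

Final: 0.023702


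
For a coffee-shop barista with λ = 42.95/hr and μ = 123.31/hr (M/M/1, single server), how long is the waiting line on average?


ρ = 42.95/123.31 = 0.3483
Lq = ρ²/(1−ρ) = 0.1213/0.6517 = 0.1862

Final: 0.1862


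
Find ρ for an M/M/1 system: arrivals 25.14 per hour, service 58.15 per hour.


ρ = λ/μ = 25.14/58.15 = 0.4323

Final: 0.4323


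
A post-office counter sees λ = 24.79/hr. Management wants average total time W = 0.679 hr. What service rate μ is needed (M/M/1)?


W = 1/(μ−λ) ⇒ μ − λ = 1/W = 1/0.679 = 1.4728
μ = λ + 1/W = 24.79 + 1.4728 = 26.2628 per hr

Final: 26.2628 /hr


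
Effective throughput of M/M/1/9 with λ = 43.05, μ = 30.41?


ρ = 1.4157; P_K = (1−ρ)ρ^9/(1−ρ^10) = 0.302985
λ_eff = λ(1 − P_K) = 43.05·(1 − 0.302985) = 43.05·0.697015 = 30.0065 /hr

Final: 30.0065 /hr


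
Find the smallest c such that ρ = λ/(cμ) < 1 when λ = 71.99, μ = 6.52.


Stability requires cμ > λ ⇔ c > λ/μ.
λ/μ = 71.99/6.52 = 11.0414
Minimum integer c = ⌊11.0414⌋ + 1 = 12
Check: 12·6.52 = 78.24 > 71.99, while 11·6.52 = 71.72 ≤ 71.99

Final: 12 servers


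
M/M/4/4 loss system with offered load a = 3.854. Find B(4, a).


B(c,a) = (a^c/c!) / Σ_{k=0}^{c} a^k/k!
a^4/4! = 9.192542
Σ terms (k=0..4): 1.00000 + 3.85400 + 7.42666 + 9.54078 + 9.19254 = 31.013979
B = 9.192542/31.013979 = 0.296400

Final: 0.296400


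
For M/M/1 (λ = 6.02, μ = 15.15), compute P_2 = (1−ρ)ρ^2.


ρ = 6.02/15.15 = 0.3974
P_n = (1−ρ)·ρ^n = (1 − 0.3974)·0.3974^2 = 0.6026·0.157895 = 0.095154

Final: 0.095154


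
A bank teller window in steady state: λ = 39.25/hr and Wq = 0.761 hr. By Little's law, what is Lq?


Lq = λWq = 39.25·0.761 = 29.8693

Final: 29.8693


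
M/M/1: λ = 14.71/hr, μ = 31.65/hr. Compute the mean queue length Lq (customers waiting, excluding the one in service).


ρ = 14.71/31.65 = 0.4648
Lq = ρ²/(1−ρ) = 0.2160/0.5352 = 0.4036

Final: 0.4036


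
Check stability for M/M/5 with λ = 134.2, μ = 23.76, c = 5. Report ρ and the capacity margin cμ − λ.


Total capacity cμ = 5·23.76 = 118.80/hr
ρ = λ/(cμ) = 134.2/118.80 = 1.1296
Stable ⇔ ρ < 1: NO
Spare capacity = cμ − λ = 118.80 − 134.2 = -15.40/hr

Final: ρ = 1.1296; unstable; margin = -15.40/hr


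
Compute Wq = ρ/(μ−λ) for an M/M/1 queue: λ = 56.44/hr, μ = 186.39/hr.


ρ = 56.44/186.39 = 0.3028
Wq = ρ/(μ−λ) = 0.3028/(186.39 − 56.44) = 0.3028/129.95 = 0.002330 hr

Final: 0.002330 hr


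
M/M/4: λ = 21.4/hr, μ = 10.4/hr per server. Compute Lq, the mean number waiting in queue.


a = λ/μ = 2.0577; ρ = a/4 = 0.5144
P₀ = 0.122472
Lq = P₀·a^c·ρ / (c!·(1−ρ)²) = 0.122472·17.92758·0.5144/(24·0.23578)
= 0.19960

Final: 0.19960


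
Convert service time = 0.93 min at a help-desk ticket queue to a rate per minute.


μ = 1/(service time) in consistent units.
1 minute = 1 min, so μ = 1/0.93 = 1.0753 per minute

Final: 1.0753 /min


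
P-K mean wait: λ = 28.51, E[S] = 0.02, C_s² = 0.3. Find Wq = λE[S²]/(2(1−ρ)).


ρ = λ·E[S] = 28.51·0.02 = 0.5702
E[S²] = E[S]²(1+C_s²) = 0.02²·(1+0.3) = 0.0005200
Wq = λ·E[S²]/(2(1−ρ)) = 28.51·0.0005200/(2·0.4298) = 0.01725 hr

Final: 0.01725 hr


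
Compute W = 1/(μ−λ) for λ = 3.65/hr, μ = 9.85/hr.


W = 1/(μ−λ) = 1/(9.85 − 3.65) = 1/6.20 = 0.1613 hr

Final: 0.1613 hr


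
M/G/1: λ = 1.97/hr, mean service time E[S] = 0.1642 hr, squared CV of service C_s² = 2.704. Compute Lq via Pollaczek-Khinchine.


ρ = λ·E[S] = 1.97·0.1642 = 0.3235
Lq = ρ²(1+C_s²)/(2(1−ρ)) = 0.1046·(1+2.704)/(2·0.6765)
= 0.1046·3.7040/1.3531 = 0.28644

Final: 0.28644


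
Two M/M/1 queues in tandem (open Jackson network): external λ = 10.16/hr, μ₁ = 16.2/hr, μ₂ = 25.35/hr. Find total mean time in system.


Each node sees arrival rate λ = 10.16/hr (tandem ⇒ throughput preserved).
W₁ = 1/(μ₁−λ) = 1/(16.2−10.16) = 0.16556 hr
W₂ = 1/(μ₂−λ) = 1/(25.35−10.16) = 0.06583 hr
W_total = W₁ + W₂ = 0.16556 + 0.06583 = 0.23140 hr

Final: 0.23140 hr


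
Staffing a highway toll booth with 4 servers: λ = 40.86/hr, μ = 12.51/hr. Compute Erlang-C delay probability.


a = λ/μ = 3.2662; ρ = a/4 = 0.8165
P₀ = 0.024239 (from M/M/c formula)
C(c,a) = [a^c/(c!(1−ρ))]·P₀ = [113.80575/(24·0.1835)]·0.024239
= 25.84804·0.024239 = 0.626536

Final: 0.626536


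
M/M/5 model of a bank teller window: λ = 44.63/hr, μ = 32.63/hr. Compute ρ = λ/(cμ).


ρ = λ/(cμ) = 44.63/(5·32.63) = 44.63/163.15 = 0.2736

Final: 0.2736


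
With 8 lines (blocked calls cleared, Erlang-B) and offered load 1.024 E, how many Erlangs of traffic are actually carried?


B(8,1.024) = 0.00001077 (Erlang-B)
Carried load = a(1 − B) = 1.024·(1 − 0.00001077) = 1.024·0.999989 = 1.0240 E

Final: 1.0240 Erlangs


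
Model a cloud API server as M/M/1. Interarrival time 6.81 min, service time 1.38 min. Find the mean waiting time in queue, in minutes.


λ = 60/6.81 = 8.8106 /hr
μ = 60/1.38 = 43.4783 /hr
ρ = λ/μ = 8.8106/43.4783 = 0.2026
Wq = ρ/(μ−λ) = 0.2026/(43.4783−8.8106) = 0.005845 hr
In minutes: 0.005845·60 = 0.3507 min

Final: 0.3507 min


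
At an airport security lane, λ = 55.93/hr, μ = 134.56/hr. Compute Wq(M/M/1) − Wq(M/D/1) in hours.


ρ = 55.93/134.56 = 0.4157
Wq(M/M/1) = ρ/(μ−λ) = 0.4157/78.63 = 0.005286 hr
Wq(M/D/1) = ρ/(2(μ−λ)) = 0.002643 hr
Savings = 0.005286 − 0.002643 = 0.002643 hr

Final: 0.002643 hr


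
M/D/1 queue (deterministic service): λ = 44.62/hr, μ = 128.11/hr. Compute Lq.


ρ = 44.62/128.11 = 0.3483
M/D/1: Lq = ρ²/(2(1−ρ)) = 0.1213/(2·0.6517) = 0.09307

Final: 0.09307


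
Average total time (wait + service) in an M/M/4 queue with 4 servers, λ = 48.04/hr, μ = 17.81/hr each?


a = 2.6974; ρ = 0.6743; P₀ = 0.057540
Lq = P₀·a^c·ρ/(c!(1−ρ)²) = 0.80699
Wq = Lq/λ = 0.80699/48.04 = 0.01680 hr
W = Wq + 1/μ = 0.01680 + 0.05615 = 0.07295 hr

Final: 0.07295 hr


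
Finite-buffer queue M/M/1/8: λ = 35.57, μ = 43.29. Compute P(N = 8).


ρ = λ/μ = 35.57/43.29 = 0.8217
P_K = (1−ρ)ρ^K/(1−ρ^(K+1)) = (0.1783·0.207764)/(1 − 0.170713)
= 0.037051/0.829287 = 0.044678

Final: 0.044678


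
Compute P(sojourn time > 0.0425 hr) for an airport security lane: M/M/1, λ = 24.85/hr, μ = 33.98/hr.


W ~ Exponential(μ−λ) for M/M/1.
μ − λ = 33.98 − 24.85 = 9.1300
P(W > t) = e^{−(μ−λ)t} = e^{−0.3880} = 0.678395

Final: 0.678395


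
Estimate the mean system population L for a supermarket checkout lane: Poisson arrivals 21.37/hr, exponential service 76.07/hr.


ρ = λ/μ = 21.37/76.07 = 0.2809
L = ρ/(1−ρ) = 0.2809/(1 − 0.2809) = 0.2809/0.7191 = 0.3907

Final: 0.3907


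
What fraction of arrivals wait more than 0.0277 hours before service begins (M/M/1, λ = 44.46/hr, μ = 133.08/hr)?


ρ = 44.46/133.08 = 0.3341
P(Wq > t) = ρ·e^{−(μ−λ)t} = 0.3341·e^{−2.4548}
= 0.3341·0.085883 = 0.028692

Final: 0.028692


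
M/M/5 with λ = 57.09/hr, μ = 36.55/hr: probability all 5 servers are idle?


a = λ/μ = 57.09/36.55 = 1.5620; ρ = a/c = 0.3124
Σ_{k=0}^{4} a^k/k! (terms k=0..4) = 1.00000 + 1.56197 + 1.21987 + 0.63514 + 0.24802 = 4.66500
Tail: a^5/(5!(1−ρ)) = 9.29744/(120·0.6876) = 0.11268
P₀ = 1/(4.66500 + 0.11268) = 1/4.77768 = 0.209307

Final: 0.209307


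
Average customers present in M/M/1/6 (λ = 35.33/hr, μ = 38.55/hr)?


ρ = 35.33/38.55 = 0.9165
L = ρ[1 − (K+1)ρ^K + Kρ^(K+1)] / [(1−ρ)(1−ρ^(K+1))]
Numerator: 0.9165·(1 − 7·0.592537 + 6·0.543044) = 0.101273
Denominator: (0.08353)·(0.456956) = 0.038169
L = 0.101273/0.038169 = 2.6533

Final: 2.6533


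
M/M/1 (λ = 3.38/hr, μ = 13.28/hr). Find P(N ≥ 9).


ρ = 3.38/13.28 = 0.2545
P(N ≥ n) = ρ^n = 0.2545^9 = 0.000004482

Final: 0.000004482


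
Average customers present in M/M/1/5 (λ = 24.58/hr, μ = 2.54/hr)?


ρ = 24.58/2.54 = 9.6772
L = ρ[1 − (K+1)ρ^K + Kρ^(K+1)] / [(1−ρ)(1−ρ^(K+1))]
Numerator: 9.6772·(1 − 6·84867.382868 + 5·821275.697203) = 34810459.110564
Denominator: (-8.6772)·(-821274.697203) = 7126336.348955
L = 34810459.110564/7126336.348955 = 4.8848

Final: 4.8848


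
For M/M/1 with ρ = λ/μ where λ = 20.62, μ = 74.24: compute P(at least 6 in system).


ρ = 20.62/74.24 = 0.2777
P(N ≥ n) = ρ^n = 0.2777^6 = 0.0004591

Final: 0.0004591


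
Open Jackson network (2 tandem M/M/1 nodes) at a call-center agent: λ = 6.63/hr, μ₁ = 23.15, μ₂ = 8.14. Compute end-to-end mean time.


Each node sees arrival rate λ = 6.63/hr (tandem ⇒ throughput preserved).
W₁ = 1/(μ₁−λ) = 1/(23.15−6.63) = 0.06053 hr
W₂ = 1/(μ₂−λ) = 1/(8.14−6.63) = 0.66225 hr
W_total = W₁ + W₂ = 0.06053 + 0.66225 = 0.72278 hr

Final: 0.72278 hr


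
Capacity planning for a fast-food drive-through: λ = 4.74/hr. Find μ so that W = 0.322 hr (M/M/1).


W = 1/(μ−λ) ⇒ μ − λ = 1/W = 1/0.322 = 3.1056
μ = λ + 1/W = 4.74 + 3.1056 = 7.8456 per hr

Final: 7.8456 /hr


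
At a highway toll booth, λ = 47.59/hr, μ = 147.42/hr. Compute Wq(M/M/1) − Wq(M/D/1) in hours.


ρ = 47.59/147.42 = 0.3228
Wq(M/M/1) = ρ/(μ−λ) = 0.3228/99.83 = 0.003234 hr
Wq(M/D/1) = ρ/(2(μ−λ)) = 0.001617 hr
Savings = 0.003234 − 0.001617 = 0.001617 hr

Final: 0.001617 hr


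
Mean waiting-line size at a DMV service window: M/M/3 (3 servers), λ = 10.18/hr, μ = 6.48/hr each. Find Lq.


a = λ/μ = 1.5710; ρ = a/3 = 0.5237
P₀ = 0.193739
Lq = P₀·a^c·ρ / (c!·(1−ρ)²) = 0.193739·3.87720·0.5237/(6·0.22690)
= 0.28894

Final: 0.28894


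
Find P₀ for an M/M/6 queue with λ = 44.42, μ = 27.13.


a = λ/μ = 44.42/27.13 = 1.6373; ρ = a/c = 0.2729
Σ_{k=0}^{5} a^k/k! (terms k=0..5) = 1.00000 + 1.63730 + 1.34038 + 0.73153 + 0.29944 + 0.09805 = 5.10670
Tail: a^6/(6!(1−ρ)) = 19.26516/(720·0.7271) = 0.03680
P₀ = 1/(5.10670 + 0.03680) = 1/5.14350 = 0.194420

Final: 0.194420


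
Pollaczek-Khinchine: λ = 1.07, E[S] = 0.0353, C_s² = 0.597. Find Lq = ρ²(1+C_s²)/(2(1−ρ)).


ρ = λ·E[S] = 1.07·0.0353 = 0.03777
Lq = ρ²(1+C_s²)/(2(1−ρ)) = 0.001427·(1+0.597)/(2·0.9622)
= 0.001427·1.5970/1.9245 = 0.001184

Final: 0.001184


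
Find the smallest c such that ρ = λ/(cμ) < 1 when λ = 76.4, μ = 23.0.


Stability requires cμ > λ ⇔ c > λ/μ.
λ/μ = 76.4/23.0 = 3.3217
Minimum integer c = ⌊3.3217⌋ + 1 = 4
Check: 4·23.0 = 92.00 > 76.4, while 3·23.0 = 69.00 ≤ 76.4

Final: 4 servers


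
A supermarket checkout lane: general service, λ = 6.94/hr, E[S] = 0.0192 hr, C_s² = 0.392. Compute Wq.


ρ = λ·E[S] = 6.94·0.0192 = 0.1332
E[S²] = E[S]²(1+C_s²) = 0.0192²·(1+0.392) = 0.0005131
Wq = λ·E[S²]/(2(1−ρ)) = 6.94·0.0005131/(2·0.8668) = 0.002054 hr

Final: 0.002054 hr


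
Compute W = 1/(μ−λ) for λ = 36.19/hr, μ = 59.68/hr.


W = 1/(μ−λ) = 1/(59.68 − 36.19) = 1/23.49 = 0.04257 hr

Final: 0.04257 hr


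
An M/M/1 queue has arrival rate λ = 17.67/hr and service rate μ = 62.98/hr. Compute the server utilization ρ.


ρ = λ/μ = 17.67/62.98 = 0.2806

Final: 0.2806


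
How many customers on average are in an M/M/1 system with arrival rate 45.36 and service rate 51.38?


ρ = λ/μ = 45.36/51.38 = 0.8828
L = ρ/(1−ρ) = 0.8828/(1 − 0.8828) = 0.8828/0.1172 = 7.5349

Final: 7.5349


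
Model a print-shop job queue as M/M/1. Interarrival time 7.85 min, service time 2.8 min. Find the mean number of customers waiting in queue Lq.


λ = 60/7.85 = 7.6433 /hr
μ = 60/2.8 = 21.4286 /hr
ρ = λ/μ = 7.6433/21.4286 = 0.3567
Lq = ρ²/(1−ρ) = 0.1272/0.6433 = 0.1978

Final: 0.1978


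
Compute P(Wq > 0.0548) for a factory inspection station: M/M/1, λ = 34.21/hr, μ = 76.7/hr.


ρ = 34.21/76.7 = 0.4460
P(Wq > t) = ρ·e^{−(μ−λ)t} = 0.4460·e^{−2.3285}
= 0.4460·0.097446 = 0.043463

Final: 0.043463


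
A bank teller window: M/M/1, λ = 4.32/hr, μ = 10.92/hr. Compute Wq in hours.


ρ = 4.32/10.92 = 0.3956
Wq = ρ/(μ−λ) = 0.3956/(10.92 − 4.32) = 0.3956/6.60 = 0.05994 hr

Final: 0.05994 hr


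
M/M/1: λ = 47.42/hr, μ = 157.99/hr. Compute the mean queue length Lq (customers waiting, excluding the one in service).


ρ = 47.42/157.99 = 0.3001
Lq = ρ²/(1−ρ) = 0.09009/0.6999 = 0.1287

Final: 0.1287


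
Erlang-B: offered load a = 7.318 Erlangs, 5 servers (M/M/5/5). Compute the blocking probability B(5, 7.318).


B(c,a) = (a^c/c!) / Σ_{k=0}^{c} a^k/k!
a^5/5! = 174.896364
Σ terms (k=0..5): 1.00000 + 7.31800 + 26.77656 + 65.31696 + 119.49738 + 174.89636 = 394.805265
B = 174.896364/394.805265 = 0.442994

Final: 0.442994


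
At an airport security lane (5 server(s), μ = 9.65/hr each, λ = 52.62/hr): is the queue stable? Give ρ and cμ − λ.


Total capacity cμ = 5·9.65 = 48.25/hr
ρ = λ/(cμ) = 52.62/48.25 = 1.0906
Stable ⇔ ρ < 1: NO
Spare capacity = cμ − λ = 48.25 − 52.62 = -4.37/hr

Final: ρ = 1.0906; unstable; margin = -4.37/hr


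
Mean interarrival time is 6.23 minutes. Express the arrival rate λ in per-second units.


λ = 1/(interarrival time) in consistent units.
1 second = 0.0166667 min, so λ = 0.0166667/6.23 = 0.002675 per second

Final: 0.002675 /sec


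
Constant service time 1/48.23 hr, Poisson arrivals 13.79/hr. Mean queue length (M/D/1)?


ρ = 13.79/48.23 = 0.2859
M/D/1: Lq = ρ²/(2(1−ρ)) = 0.08175/(2·0.7141) = 0.05724

Final: 0.05724


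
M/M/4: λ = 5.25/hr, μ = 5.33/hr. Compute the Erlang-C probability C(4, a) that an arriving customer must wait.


a = λ/μ = 0.9850; ρ = a/4 = 0.2462
P₀ = 0.372939 (from M/M/c formula)
C(c,a) = [a^c/(c!(1−ρ))]·P₀ = [0.94130/(24·0.7538)]·0.372939
= 0.05203·0.372939 = 0.019406

Final: 0.019406


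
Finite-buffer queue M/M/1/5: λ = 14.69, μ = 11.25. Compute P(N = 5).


ρ = λ/μ = 14.69/11.25 = 1.3058
P_K = (1−ρ)ρ^K/(1−ρ^(K+1)) = (-0.3058·3.796176)/(1 − 4.956963)
= -1.160786/-3.956963 = 0.293353

Final: 0.293353


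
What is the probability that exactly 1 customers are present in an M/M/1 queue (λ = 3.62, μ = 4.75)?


ρ = 3.62/4.75 = 0.7621
P_n = (1−ρ)·ρ^n = (1 − 0.7621)·0.7621^1 = 0.2379·0.762105 = 0.181301

Final: 0.181301


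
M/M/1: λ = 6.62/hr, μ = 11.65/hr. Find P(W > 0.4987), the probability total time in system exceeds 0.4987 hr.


W ~ Exponential(μ−λ) for M/M/1.
μ − λ = 11.65 − 6.62 = 5.0300
P(W > t) = e^{−(μ−λ)t} = e^{−2.5085} = 0.081393

Final: 0.081393


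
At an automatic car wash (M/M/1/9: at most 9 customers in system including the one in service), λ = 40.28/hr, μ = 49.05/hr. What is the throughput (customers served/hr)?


ρ = 0.8212; P_K = (1−ρ)ρ^9/(1−ρ^10) = 0.035290
λ_eff = λ(1 − P_K) = 40.28·(1 − 0.035290) = 40.28·0.964710 = 38.8585 /hr

Final: 38.8585 /hr


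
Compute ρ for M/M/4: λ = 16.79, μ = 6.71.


ρ = λ/(cμ) = 16.79/(4·6.71) = 16.79/26.84 = 0.6256

Final: 0.6256


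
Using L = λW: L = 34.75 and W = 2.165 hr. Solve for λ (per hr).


λ = L/W = 34.75/2.165 = 16.0508 /hr

Final: 16.0508 /hr


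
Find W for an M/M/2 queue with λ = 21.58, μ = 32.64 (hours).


a = 0.6612; ρ = 0.3306; P₀ = 0.503108
Lq = P₀·a^c·ρ/(c!(1−ρ)²) = 0.08112
Wq = Lq/λ = 0.08112/21.58 = 0.003759 hr
W = Wq + 1/μ = 0.003759 + 0.03064 = 0.03440 hr

Final: 0.03440 hr


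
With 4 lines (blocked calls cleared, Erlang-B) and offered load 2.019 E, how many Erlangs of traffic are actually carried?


B(4,2.019) = 0.097225 (Erlang-B)
Carried load = a(1 − B) = 2.019·(1 − 0.097225) = 2.019·0.902775 = 1.8227 E

Final: 1.8227 Erlangs


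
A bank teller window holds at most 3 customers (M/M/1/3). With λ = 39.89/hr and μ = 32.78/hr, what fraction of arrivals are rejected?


ρ = λ/μ = 39.89/32.78 = 1.2169
P_K = (1−ρ)ρ^K/(1−ρ^(K+1)) = (-0.2169·1.802043)/(1 − 2.192908)
= -0.390864/-1.192908 = 0.327657

Final: 0.327657


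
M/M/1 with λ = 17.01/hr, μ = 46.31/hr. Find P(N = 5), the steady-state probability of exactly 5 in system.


ρ = 17.01/46.31 = 0.3673
P_n = (1−ρ)·ρ^n = (1 − 0.3673)·0.3673^5 = 0.6327·0.006686 = 0.004230

Final: 0.004230


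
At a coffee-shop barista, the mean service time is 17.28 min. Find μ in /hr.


μ = 1/(service time) in consistent units.
1 hour = 60 min, so μ = 60/17.28 = 3.4722 per hour

Final: 3.4722 /hr


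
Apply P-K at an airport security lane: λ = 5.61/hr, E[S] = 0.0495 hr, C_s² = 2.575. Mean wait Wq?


ρ = λ·E[S] = 5.61·0.0495 = 0.2777
E[S²] = E[S]²(1+C_s²) = 0.0495²·(1+2.575) = 0.008760
Wq = λ·E[S²]/(2(1−ρ)) = 5.61·0.008760/(2·0.7223) = 0.03402 hr

Final: 0.03402 hr


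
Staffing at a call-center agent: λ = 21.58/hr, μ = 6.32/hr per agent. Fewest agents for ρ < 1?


Stability requires cμ > λ ⇔ c > λ/μ.
λ/μ = 21.58/6.32 = 3.4146
Minimum integer c = ⌊3.4146⌋ + 1 = 4
Check: 4·6.32 = 25.28 > 21.58, while 3·6.32 = 18.96 ≤ 21.58

Final: 4 servers


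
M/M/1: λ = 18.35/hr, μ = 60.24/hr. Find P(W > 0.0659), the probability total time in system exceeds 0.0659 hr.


W ~ Exponential(μ−λ) for M/M/1.
μ − λ = 60.24 − 18.35 = 41.8900
P(W > t) = e^{−(μ−λ)t} = e^{−2.7606} = 0.063257

Final: 0.063257


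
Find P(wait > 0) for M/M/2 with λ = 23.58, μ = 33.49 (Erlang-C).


a = λ/μ = 0.7041; ρ = a/2 = 0.3520
P₀ = 0.479240 (from M/M/c formula)
C(c,a) = [a^c/(c!(1−ρ))]·P₀ = [0.49574/(2·0.6480)]·0.479240
= 0.38255·0.479240 = 0.183331

Final: 0.183331


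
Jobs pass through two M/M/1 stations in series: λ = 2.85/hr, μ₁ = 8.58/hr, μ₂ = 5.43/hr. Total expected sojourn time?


Each node sees arrival rate λ = 2.85/hr (tandem ⇒ throughput preserved).
W₁ = 1/(μ₁−λ) = 1/(8.58−2.85) = 0.17452 hr
W₂ = 1/(μ₂−λ) = 1/(5.43−2.85) = 0.38760 hr
W_total = W₁ + W₂ = 0.17452 + 0.38760 = 0.56212 hr

Final: 0.56212 hr


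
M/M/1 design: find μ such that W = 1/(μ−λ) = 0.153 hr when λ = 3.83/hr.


W = 1/(μ−λ) ⇒ μ − λ = 1/W = 1/0.153 = 6.5359
μ = λ + 1/W = 3.83 + 6.5359 = 10.3659 per hr

Final: 10.3659 /hr


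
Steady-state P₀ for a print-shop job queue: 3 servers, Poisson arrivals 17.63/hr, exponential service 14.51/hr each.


a = λ/μ = 17.63/14.51 = 1.2150; ρ = a/c = 0.4050
Σ_{k=0}^{2} a^k/k! (terms k=0..2) = 1.00000 + 1.21502 + 0.73814 = 2.95317
Tail: a^3/(3!(1−ρ)) = 1.79372/(6·0.5950) = 0.50245
P₀ = 1/(2.95317 + 0.50245) = 1/3.45562 = 0.289384

Final: 0.289384
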